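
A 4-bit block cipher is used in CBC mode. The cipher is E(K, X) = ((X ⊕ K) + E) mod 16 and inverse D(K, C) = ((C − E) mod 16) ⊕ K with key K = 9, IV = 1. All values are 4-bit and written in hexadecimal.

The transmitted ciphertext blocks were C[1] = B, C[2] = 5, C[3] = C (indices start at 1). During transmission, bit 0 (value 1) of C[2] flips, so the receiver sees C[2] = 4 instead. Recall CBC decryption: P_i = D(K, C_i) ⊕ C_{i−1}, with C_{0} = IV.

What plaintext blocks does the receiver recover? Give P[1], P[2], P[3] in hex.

P[1] = 5, P[2] = 4, P[3] = 3

Only C[2] changed, to 4. In CBC, a change in C_i garbles P_i and flips the same bit in P_{i+1}. Decrypting the received ciphertext:
P[1]: D(K, B) = 4; 4 ⊕ 1 = 5.
P[2]: D(K, 4) = F; F ⊕ B = 4.
P[3]: D(K, C) = 7; 7 ⊕ 4 = 3.
Blocks that differ from the original plaintext: P[2], P[3].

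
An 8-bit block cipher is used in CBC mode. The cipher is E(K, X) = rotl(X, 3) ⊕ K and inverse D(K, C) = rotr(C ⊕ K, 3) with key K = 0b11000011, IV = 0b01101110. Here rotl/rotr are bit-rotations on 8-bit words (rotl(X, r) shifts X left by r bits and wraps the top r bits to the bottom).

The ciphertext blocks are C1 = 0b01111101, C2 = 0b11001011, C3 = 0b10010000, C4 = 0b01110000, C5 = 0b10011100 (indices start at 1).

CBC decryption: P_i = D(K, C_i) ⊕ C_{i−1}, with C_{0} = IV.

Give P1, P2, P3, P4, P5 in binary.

P1: D(K, 0b01111101) = 0b11010111; 0b11010111 ⊕ 0b01101110 = 0b10111001.
P2: D(K, 0b11001011) = 0b00000001; 0b00000001 ⊕ 0b01111101 = 0b01111100.
P3: D(K, 0b10010000) = 0b01101010; 0b01101010 ⊕ 0b11001011 = 0b10100001.
P4: D(K, 0b01110000) = 0b01110110; 0b01110110 ⊕ 0b10010000 = 0b11100110.
P5: D(K, 0b10011100) = 0b11101011; 0b11101011 ⊕ 0b01110000 = 0b10011011.

P1 = 0b10111001, P2 = 0b01111100, P3 = 0b10100001, P4 = 0b11100110, P5 = 0b10011011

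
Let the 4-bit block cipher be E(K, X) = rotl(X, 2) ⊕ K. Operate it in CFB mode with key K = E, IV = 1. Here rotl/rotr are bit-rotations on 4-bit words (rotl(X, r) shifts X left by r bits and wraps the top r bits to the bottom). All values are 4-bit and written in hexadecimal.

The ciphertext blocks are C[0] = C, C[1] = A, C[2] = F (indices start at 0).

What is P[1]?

P[1] = 7

CFB decryption: P_i = C_i ⊕ E(K, C_{i−1}), with C_{−1} = IV.
P[1]: E(K, C) = D; A ⊕ D = 7.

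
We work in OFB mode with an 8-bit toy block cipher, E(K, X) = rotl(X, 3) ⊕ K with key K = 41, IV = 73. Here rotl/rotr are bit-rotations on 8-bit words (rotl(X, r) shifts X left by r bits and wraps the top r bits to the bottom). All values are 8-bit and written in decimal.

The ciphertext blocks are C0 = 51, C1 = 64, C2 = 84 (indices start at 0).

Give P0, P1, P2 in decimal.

OFB decryption: S_i = E(K, S_{i−1}) with S_{−1} = IV; P_i = C_i ⊕ S_i.
P0: S = E(K, 73) = 99; 51 ⊕ 99 = 80.
P1: S = E(K, 99) = 50; 64 ⊕ 50 = 114.
P2: S = E(K, 50) = 184; 84 ⊕ 184 = 236.

P0 = 80, P1 = 114, P2 = 236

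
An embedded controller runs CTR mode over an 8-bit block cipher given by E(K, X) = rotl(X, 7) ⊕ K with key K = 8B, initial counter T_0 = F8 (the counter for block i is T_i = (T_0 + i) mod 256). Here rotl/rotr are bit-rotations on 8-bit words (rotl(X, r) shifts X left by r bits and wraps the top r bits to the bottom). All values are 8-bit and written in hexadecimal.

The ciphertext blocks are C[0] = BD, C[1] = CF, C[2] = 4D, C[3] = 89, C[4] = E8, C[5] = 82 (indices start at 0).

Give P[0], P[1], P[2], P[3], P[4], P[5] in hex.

CTR decryption: S_i = E(K, T_i) where T_i is the counter for block i; P_i = C_i ⊕ S_i.
P[0]: T = F8, S = E(K, T) = F7; BD ⊕ F7 = 4A.
P[1]: T = F9, S = E(K, T) = 77; CF ⊕ 77 = B8.
P[2]: T = FA, S = E(K, T) = F6; 4D ⊕ F6 = BB.
P[3]: T = FB, S = E(K, T) = 76; 89 ⊕ 76 = FF.
P[4]: T = FC, S = E(K, T) = F5; E8 ⊕ F5 = 1D.
P[5]: T = FD, S = E(K, T) = 75; 82 ⊕ 75 = F7.

P[0] = 4A, P[1] = B8, P[2] = BB, P[3] = FF, P[4] = 1D, P[5] = F7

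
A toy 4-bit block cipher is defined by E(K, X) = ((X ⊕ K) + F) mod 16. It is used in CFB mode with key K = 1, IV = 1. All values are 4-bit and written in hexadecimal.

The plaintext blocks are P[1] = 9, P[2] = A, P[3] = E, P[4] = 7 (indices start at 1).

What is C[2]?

CFB encryption: C_i = P_i ⊕ E(K, C_{i−1}), with C_{0} = IV.
C[1]: E(K, 1) = F; 9 ⊕ F = 6.
C[2]: E(K, 6) = 6; A ⊕ 6 = C.

C[2] = C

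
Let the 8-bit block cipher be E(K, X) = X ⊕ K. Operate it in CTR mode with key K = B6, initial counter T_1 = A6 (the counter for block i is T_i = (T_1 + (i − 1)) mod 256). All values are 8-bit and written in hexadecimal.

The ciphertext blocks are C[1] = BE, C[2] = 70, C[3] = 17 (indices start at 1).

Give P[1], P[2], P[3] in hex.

P[1] = AE, P[2] = 61, P[3] = 09

CTR decryption: S_i = E(K, T_i) where T_i is the counter for block i; P_i = C_i ⊕ S_i.
P[1]: T = A6, S = E(K, T) = 10; BE ⊕ 10 = AE.
P[2]: T = A7, S = E(K, T) = 11; 70 ⊕ 11 = 61.
P[3]: T = A8, S = E(K, T) = 1E; 17 ⊕ 1E = 09.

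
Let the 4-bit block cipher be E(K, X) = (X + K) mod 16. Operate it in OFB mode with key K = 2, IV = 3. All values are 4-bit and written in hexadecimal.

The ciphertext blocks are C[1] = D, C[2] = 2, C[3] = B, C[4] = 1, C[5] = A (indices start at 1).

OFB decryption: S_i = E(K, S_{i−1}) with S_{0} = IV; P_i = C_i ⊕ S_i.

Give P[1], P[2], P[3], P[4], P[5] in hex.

P[1]: S = E(K, 3) = 5; D ⊕ 5 = 8.
P[2]: S = E(K, 5) = 7; 2 ⊕ 7 = 5.
P[3]: S = E(K, 7) = 9; B ⊕ 9 = 2.
P[4]: S = E(K, 9) = B; 1 ⊕ B = A.
P[5]: S = E(K, B) = D; A ⊕ D = 7.

P[1] = 8, P[2] = 5, P[3] = 2, P[4] = A, P[5] = 7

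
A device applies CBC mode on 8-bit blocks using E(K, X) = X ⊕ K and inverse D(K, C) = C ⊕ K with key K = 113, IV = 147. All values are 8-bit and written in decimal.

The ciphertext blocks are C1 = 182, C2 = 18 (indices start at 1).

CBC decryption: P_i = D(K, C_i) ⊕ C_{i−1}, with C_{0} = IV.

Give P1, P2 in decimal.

P1 = 84, P2 = 213

P1: D(K, 182) = 199; 199 ⊕ 147 = 84.
P2: D(K, 18) = 99; 99 ⊕ 182 = 213.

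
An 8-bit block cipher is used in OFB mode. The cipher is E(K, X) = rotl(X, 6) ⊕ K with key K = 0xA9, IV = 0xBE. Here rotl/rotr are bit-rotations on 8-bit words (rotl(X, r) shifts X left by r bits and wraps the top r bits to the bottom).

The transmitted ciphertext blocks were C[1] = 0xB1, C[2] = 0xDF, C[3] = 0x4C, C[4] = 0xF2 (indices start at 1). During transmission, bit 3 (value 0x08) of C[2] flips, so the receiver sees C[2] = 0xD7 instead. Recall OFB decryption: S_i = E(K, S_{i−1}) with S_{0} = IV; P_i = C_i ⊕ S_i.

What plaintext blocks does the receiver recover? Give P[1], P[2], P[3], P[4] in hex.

P[1] = 0xB7, P[2] = 0xFF, P[3] = 0xEF, P[4] = 0xB3

Only C[2] changed, to 0xD7. In OFB, a change in C_i flips the same bit in P_i only; the keystream is unaffected. Decrypting the received ciphertext:
P[1]: S = E(K, 0xBE) = 0x06; 0xB1 ⊕ 0x06 = 0xB7.
P[2]: S = E(K, 0x06) = 0x28; 0xD7 ⊕ 0x28 = 0xFF.
P[3]: S = E(K, 0x28) = 0xA3; 0x4C ⊕ 0xA3 = 0xEF.
P[4]: S = E(K, 0xA3) = 0x41; 0xF2 ⊕ 0x41 = 0xB3.
Blocks that differ from the original plaintext: P[2].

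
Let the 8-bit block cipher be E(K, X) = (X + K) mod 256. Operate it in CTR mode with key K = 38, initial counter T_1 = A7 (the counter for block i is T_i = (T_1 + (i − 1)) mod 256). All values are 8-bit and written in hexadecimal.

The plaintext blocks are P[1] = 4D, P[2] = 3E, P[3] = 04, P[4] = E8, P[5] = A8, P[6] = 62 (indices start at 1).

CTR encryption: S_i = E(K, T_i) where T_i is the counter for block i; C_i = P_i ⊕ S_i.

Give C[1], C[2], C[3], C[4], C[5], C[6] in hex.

C[1] = 92, C[2] = DE, C[3] = E5, C[4] = 0A, C[5] = 4B, C[6] = 86

C[1]: T = A7, S = E(K, T) = DF; 4D ⊕ DF = 92.
C[2]: T = A8, S = E(K, T) = E0; 3E ⊕ E0 = DE.
C[3]: T = A9, S = E(K, T) = E1; 04 ⊕ E1 = E5.
C[4]: T = AA, S = E(K, T) = E2; E8 ⊕ E2 = 0A.
C[5]: T = AB, S = E(K, T) = E3; A8 ⊕ E3 = 4B.
C[6]: T = AC, S = E(K, T) = E4; 62 ⊕ E4 = 86.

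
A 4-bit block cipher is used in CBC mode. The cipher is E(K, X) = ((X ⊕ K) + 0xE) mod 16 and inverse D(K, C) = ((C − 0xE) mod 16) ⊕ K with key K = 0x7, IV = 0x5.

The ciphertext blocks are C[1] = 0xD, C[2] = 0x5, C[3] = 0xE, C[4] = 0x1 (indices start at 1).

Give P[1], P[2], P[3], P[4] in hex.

P[1] = 0xD, P[2] = 0xD, P[3] = 0x2, P[4] = 0xA

CBC decryption: P_i = D(K, C_i) ⊕ C_{i−1}, with C_{0} = IV.
P[1]: D(K, 0xD) = 0x8; 0x8 ⊕ 0x5 = 0xD.
P[2]: D(K, 0x5) = 0x0; 0x0 ⊕ 0xD = 0xD.
P[3]: D(K, 0xE) = 0x7; 0x7 ⊕ 0x5 = 0x2.
P[4]: D(K, 0x1) = 0x4; 0x4 ⊕ 0xE = 0xA.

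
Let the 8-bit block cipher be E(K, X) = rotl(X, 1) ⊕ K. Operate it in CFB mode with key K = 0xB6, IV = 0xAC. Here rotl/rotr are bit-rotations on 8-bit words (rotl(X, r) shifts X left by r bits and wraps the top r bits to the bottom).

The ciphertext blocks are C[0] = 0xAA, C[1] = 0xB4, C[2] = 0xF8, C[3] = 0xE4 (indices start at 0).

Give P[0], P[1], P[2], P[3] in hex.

CFB decryption: P_i = C_i ⊕ E(K, C_{i−1}), with C_{−1} = IV.
P[0]: E(K, 0xAC) = 0xEF; 0xAA ⊕ 0xEF = 0x45.
P[1]: E(K, 0xAA) = 0xE3; 0xB4 ⊕ 0xE3 = 0x57.
P[2]: E(K, 0xB4) = 0xDF; 0xF8 ⊕ 0xDF = 0x27.
P[3]: E(K, 0xF8) = 0x47; 0xE4 ⊕ 0x47 = 0xA3.

P[0] = 0x45, P[1] = 0x57, P[2] = 0x27, P[3] = 0xA3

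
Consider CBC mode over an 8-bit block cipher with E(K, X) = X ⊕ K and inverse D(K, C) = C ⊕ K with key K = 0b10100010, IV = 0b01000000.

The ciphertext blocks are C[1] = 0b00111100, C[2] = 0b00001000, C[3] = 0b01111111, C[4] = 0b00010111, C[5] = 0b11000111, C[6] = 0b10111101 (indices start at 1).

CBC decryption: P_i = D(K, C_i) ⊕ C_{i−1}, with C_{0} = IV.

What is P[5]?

P[5] = 0b01110010

P[5]: D(K, 0b11000111) = 0b01100101; 0b01100101 ⊕ 0b00010111 = 0b01110010.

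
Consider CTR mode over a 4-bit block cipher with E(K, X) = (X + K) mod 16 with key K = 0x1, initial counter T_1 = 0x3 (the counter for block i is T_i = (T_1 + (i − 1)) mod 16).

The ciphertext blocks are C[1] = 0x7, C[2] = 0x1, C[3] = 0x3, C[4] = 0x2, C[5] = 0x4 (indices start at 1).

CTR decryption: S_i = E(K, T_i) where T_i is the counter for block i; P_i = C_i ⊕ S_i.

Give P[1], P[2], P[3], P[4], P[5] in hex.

P[1] = 0x3, P[2] = 0x4, P[3] = 0x5, P[4] = 0x5, P[5] = 0xC

P[1]: T = 0x3, S = E(K, T) = 0x4; 0x7 ⊕ 0x4 = 0x3.
P[2]: T = 0x4, S = E(K, T) = 0x5; 0x1 ⊕ 0x5 = 0x4.
P[3]: T = 0x5, S = E(K, T) = 0x6; 0x3 ⊕ 0x6 = 0x5.
P[4]: T = 0x6, S = E(K, T) = 0x7; 0x2 ⊕ 0x7 = 0x5.
P[5]: T = 0x7, S = E(K, T) = 0x8; 0x4 ⊕ 0x8 = 0xC.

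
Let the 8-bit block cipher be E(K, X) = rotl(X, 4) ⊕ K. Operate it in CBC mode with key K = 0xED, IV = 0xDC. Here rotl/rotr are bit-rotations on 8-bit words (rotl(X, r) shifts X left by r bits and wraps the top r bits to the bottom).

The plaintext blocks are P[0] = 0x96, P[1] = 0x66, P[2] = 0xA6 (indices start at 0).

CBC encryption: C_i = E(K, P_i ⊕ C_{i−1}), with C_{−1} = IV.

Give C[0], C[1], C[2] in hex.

C[0]: P[0] ⊕ 0xDC = 0x4A; E(K, 0x4A) = 0x49.
C[1]: P[1] ⊕ 0x49 = 0x2F; E(K, 0x2F) = 0x1F.
C[2]: P[2] ⊕ 0x1F = 0xB9; E(K, 0xB9) = 0x76.

C[0] = 0x49, C[1] = 0x1F, C[2] = 0x76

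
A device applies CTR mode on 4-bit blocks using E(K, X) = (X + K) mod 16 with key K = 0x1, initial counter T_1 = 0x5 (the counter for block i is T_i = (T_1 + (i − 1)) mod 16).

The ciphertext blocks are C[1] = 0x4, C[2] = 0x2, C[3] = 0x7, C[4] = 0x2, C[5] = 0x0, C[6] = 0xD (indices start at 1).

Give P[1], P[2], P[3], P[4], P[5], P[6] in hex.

CTR decryption: S_i = E(K, T_i) where T_i is the counter for block i; P_i = C_i ⊕ S_i.
P[1]: T = 0x5, S = E(K, T) = 0x6; 0x4 ⊕ 0x6 = 0x2.
P[2]: T = 0x6, S = E(K, T) = 0x7; 0x2 ⊕ 0x7 = 0x5.
P[3]: T = 0x7, S = E(K, T) = 0x8; 0x7 ⊕ 0x8 = 0xF.
P[4]: T = 0x8, S = E(K, T) = 0x9; 0x2 ⊕ 0x9 = 0xB.
P[5]: T = 0x9, S = E(K, T) = 0xA; 0x0 ⊕ 0xA = 0xA.
P[6]: T = 0xA, S = E(K, T) = 0xB; 0xD ⊕ 0xB = 0x6.

P[1] = 0x2, P[2] = 0x5, P[3] = 0xF, P[4] = 0xB, P[5] = 0xA, P[6] = 0x6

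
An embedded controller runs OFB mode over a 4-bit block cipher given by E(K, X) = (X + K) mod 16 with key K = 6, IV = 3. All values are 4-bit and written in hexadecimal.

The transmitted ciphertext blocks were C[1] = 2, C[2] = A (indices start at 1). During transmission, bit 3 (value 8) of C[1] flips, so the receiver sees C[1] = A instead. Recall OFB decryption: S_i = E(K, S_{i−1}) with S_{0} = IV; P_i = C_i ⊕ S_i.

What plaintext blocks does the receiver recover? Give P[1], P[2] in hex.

Only C[1] changed, to A. In OFB, a change in C_i flips the same bit in P_i only; the keystream is unaffected. Decrypting the received ciphertext:
P[1]: S = E(K, 3) = 9; A ⊕ 9 = 3.
P[2]: S = E(K, 9) = F; A ⊕ F = 5.
Blocks that differ from the original plaintext: P[1].

P[1] = 3, P[2] = 5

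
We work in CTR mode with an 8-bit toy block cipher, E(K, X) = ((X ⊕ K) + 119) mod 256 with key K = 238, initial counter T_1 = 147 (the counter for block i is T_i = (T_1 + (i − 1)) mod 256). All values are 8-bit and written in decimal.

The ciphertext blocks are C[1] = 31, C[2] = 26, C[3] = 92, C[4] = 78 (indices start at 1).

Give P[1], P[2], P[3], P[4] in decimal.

P[1] = 235, P[2] = 235, P[3] = 174, P[4] = 161

CTR decryption: S_i = E(K, T_i) where T_i is the counter for block i; P_i = C_i ⊕ S_i.
P[1]: T = 147, S = E(K, T) = 244; 31 ⊕ 244 = 235.
P[2]: T = 148, S = E(K, T) = 241; 26 ⊕ 241 = 235.
P[3]: T = 149, S = E(K, T) = 242; 92 ⊕ 242 = 174.
P[4]: T = 150, S = E(K, T) = 239; 78 ⊕ 239 = 161.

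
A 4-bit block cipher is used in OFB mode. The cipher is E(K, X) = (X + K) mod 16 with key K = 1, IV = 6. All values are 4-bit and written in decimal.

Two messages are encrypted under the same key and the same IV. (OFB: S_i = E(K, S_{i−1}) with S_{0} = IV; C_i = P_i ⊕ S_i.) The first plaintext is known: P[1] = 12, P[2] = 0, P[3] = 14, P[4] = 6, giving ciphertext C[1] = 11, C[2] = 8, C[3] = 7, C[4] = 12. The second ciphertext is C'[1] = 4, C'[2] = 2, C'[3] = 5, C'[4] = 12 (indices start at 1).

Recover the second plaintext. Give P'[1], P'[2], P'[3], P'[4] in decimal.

P'[1] = 3, P'[2] = 10, P'[3] = 12, P'[4] = 6

In OFB with a reused IV, both messages share the same keystream S_i, so C_i ⊕ C'_i = P_i ⊕ P'_i and thus P'_i = P_i ⊕ C_i ⊕ C'_i.
P'[1]: 12 ⊕ 11 ⊕ 4 = 3.
P'[2]: 0 ⊕ 8 ⊕ 2 = 10.
P'[3]: 14 ⊕ 7 ⊕ 5 = 12.
P'[4]: 6 ⊕ 12 ⊕ 12 = 6.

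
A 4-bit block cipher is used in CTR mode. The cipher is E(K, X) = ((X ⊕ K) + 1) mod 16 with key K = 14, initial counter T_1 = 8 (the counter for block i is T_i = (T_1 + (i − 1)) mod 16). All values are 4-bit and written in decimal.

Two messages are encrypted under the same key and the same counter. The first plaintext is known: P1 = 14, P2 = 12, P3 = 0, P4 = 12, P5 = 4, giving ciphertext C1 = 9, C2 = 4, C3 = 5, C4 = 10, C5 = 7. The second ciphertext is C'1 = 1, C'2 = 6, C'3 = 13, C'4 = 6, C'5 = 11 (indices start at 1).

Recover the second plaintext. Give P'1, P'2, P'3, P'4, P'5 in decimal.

In CTR with a reused counter, both messages share the same keystream S_i, so C_i ⊕ C'_i = P_i ⊕ P'_i and thus P'_i = P_i ⊕ C_i ⊕ C'_i.
P'1: 14 ⊕ 9 ⊕ 1 = 6.
P'2: 12 ⊕ 4 ⊕ 6 = 14.
P'3: 0 ⊕ 5 ⊕ 13 = 8.
P'4: 12 ⊕ 10 ⊕ 6 = 0.
P'5: 4 ⊕ 7 ⊕ 11 = 8.

P'1 = 6, P'2 = 14, P'3 = 8, P'4 = 0, P'5 = 8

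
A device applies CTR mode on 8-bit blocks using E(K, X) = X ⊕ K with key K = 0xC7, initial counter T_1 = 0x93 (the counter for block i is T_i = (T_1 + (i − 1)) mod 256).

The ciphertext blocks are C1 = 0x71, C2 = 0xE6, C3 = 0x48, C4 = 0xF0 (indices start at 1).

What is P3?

P3 = 0x1A

CTR decryption: S_i = E(K, T_i) where T_i is the counter for block i; P_i = C_i ⊕ S_i.
P3: T = 0x95, S = E(K, T) = 0x52; 0x48 ⊕ 0x52 = 0x1A.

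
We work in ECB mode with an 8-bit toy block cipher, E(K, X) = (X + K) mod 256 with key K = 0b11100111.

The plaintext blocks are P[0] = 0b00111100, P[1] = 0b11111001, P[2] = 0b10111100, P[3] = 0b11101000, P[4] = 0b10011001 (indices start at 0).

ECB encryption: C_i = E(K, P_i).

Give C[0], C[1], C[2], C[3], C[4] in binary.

C[0]: E(K, 0b00111100) = 0b00100011.
C[1]: E(K, 0b11111001) = 0b11100000.
C[2]: E(K, 0b10111100) = 0b10100011.
C[3]: E(K, 0b11101000) = 0b11001111.
C[4]: E(K, 0b10011001) = 0b10000000.

C[0] = 0b00100011, C[1] = 0b11100000, C[2] = 0b10100011, C[3] = 0b11001111, C[4] = 0b10000000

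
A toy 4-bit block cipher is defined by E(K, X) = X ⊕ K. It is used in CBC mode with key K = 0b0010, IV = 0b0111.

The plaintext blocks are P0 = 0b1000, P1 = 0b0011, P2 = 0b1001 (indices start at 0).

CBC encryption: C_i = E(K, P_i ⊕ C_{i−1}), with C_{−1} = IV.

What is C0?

C0: P0 ⊕ 0b0111 = 0b1111; E(K, 0b1111) = 0b1101.

C0 = 0b1101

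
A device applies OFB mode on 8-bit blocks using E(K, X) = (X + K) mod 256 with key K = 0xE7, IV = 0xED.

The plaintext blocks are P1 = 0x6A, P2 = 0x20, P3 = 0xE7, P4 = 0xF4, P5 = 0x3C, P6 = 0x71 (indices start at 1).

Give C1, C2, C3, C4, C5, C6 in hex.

C1 = 0xBE, C2 = 0x9B, C3 = 0x45, C4 = 0x7D, C5 = 0x4C, C6 = 0x26

OFB encryption: S_i = E(K, S_{i−1}) with S_{0} = IV; C_i = P_i ⊕ S_i.
C1: S = E(K, 0xED) = 0xD4; 0x6A ⊕ 0xD4 = 0xBE.
C2: S = E(K, 0xD4) = 0xBB; 0x20 ⊕ 0xBB = 0x9B.
C3: S = E(K, 0xBB) = 0xA2; 0xE7 ⊕ 0xA2 = 0x45.
C4: S = E(K, 0xA2) = 0x89; 0xF4 ⊕ 0x89 = 0x7D.
C5: S = E(K, 0x89) = 0x70; 0x3C ⊕ 0x70 = 0x4C.
C6: S = E(K, 0x70) = 0x57; 0x71 ⊕ 0x57 = 0x26.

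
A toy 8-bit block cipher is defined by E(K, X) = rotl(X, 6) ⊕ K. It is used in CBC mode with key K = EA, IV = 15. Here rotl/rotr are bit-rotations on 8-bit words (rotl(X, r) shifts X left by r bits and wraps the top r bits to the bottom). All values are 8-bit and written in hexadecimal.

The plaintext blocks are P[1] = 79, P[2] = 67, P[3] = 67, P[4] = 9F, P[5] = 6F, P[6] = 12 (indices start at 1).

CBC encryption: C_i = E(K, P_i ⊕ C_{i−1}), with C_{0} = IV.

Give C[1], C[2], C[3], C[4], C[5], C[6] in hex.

C[1] = F1, C[2] = 4F, C[3] = E0, C[4] = 35, C[5] = 7C, C[6] = 71

C[1]: P[1] ⊕ 15 = 6C; E(K, 6C) = F1.
C[2]: P[2] ⊕ F1 = 96; E(K, 96) = 4F.
C[3]: P[3] ⊕ 4F = 28; E(K, 28) = E0.
C[4]: P[4] ⊕ E0 = 7F; E(K, 7F) = 35.
C[5]: P[5] ⊕ 35 = 5A; E(K, 5A) = 7C.
C[6]: P[6] ⊕ 7C = 6E; E(K, 6E) = 71.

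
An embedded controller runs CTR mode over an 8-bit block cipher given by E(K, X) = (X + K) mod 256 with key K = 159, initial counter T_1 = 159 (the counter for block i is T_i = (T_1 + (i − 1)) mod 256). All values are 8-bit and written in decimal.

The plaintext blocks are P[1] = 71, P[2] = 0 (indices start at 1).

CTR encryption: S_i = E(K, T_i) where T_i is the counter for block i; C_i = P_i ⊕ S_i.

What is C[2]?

C[2] = 63

C[1]: T = 159, S = E(K, T) = 62; 71 ⊕ 62 = 121.
C[2]: T = 160, S = E(K, T) = 63; 0 ⊕ 63 = 63.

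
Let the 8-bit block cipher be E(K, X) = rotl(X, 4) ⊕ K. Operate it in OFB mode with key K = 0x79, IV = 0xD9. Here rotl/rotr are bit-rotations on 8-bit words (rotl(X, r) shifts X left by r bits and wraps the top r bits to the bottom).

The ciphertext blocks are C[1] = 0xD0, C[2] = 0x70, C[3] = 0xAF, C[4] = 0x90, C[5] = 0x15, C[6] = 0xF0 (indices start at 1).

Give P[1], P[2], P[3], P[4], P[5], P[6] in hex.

P[1] = 0x34, P[2] = 0x47, P[3] = 0xA5, P[4] = 0x49, P[5] = 0xF1, P[6] = 0xC7

OFB decryption: S_i = E(K, S_{i−1}) with S_{0} = IV; P_i = C_i ⊕ S_i.
P[1]: S = E(K, 0xD9) = 0xE4; 0xD0 ⊕ 0xE4 = 0x34.
P[2]: S = E(K, 0xE4) = 0x37; 0x70 ⊕ 0x37 = 0x47.
P[3]: S = E(K, 0x37) = 0x0A; 0xAF ⊕ 0x0A = 0xA5.
P[4]: S = E(K, 0x0A) = 0xD9; 0x90 ⊕ 0xD9 = 0x49.
P[5]: S = E(K, 0xD9) = 0xE4; 0x15 ⊕ 0xE4 = 0xF1.
P[6]: S = E(K, 0xE4) = 0x37; 0xF0 ⊕ 0x37 = 0xC7.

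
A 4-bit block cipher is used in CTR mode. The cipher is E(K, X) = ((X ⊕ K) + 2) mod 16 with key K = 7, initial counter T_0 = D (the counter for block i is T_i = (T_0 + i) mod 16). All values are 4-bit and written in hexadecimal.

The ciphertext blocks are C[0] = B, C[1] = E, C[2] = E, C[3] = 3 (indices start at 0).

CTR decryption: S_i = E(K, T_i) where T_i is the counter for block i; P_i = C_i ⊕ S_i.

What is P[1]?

P[1]: T = E, S = E(K, T) = B; E ⊕ B = 5.

P[1] = 5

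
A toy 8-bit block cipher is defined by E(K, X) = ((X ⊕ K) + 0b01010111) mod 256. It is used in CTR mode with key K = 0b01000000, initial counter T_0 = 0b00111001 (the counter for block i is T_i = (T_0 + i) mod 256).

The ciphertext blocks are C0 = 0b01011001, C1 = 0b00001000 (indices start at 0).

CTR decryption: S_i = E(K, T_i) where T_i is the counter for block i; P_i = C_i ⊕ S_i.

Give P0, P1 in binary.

P0: T = 0b00111001, S = E(K, T) = 0b11010000; 0b01011001 ⊕ 0b11010000 = 0b10001001.
P1: T = 0b00111010, S = E(K, T) = 0b11010001; 0b00001000 ⊕ 0b11010001 = 0b11011001.

P0 = 0b10001001, P1 = 0b11011001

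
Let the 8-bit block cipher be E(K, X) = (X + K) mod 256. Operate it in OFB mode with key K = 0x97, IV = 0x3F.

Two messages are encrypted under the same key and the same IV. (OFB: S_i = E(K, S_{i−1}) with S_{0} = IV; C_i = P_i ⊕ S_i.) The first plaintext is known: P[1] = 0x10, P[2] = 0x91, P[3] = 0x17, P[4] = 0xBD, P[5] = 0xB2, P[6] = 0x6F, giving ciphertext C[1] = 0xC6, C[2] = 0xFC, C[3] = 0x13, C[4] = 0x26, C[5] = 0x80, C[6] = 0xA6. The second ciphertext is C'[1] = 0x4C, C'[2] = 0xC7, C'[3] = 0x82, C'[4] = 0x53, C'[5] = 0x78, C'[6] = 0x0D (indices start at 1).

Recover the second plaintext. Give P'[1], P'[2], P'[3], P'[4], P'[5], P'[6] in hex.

P'[1] = 0x9A, P'[2] = 0xAA, P'[3] = 0x86, P'[4] = 0xC8, P'[5] = 0x4A, P'[6] = 0xC4

In OFB with a reused IV, both messages share the same keystream S_i, so C_i ⊕ C'_i = P_i ⊕ P'_i and thus P'_i = P_i ⊕ C_i ⊕ C'_i.
P'[1]: 0x10 ⊕ 0xC6 ⊕ 0x4C = 0x9A.
P'[2]: 0x91 ⊕ 0xFC ⊕ 0xC7 = 0xAA.
P'[3]: 0x17 ⊕ 0x13 ⊕ 0x82 = 0x86.
P'[4]: 0xBD ⊕ 0x26 ⊕ 0x53 = 0xC8.
P'[5]: 0xB2 ⊕ 0x80 ⊕ 0x78 = 0x4A.
P'[6]: 0x6F ⊕ 0xA6 ⊕ 0x0D = 0xC4.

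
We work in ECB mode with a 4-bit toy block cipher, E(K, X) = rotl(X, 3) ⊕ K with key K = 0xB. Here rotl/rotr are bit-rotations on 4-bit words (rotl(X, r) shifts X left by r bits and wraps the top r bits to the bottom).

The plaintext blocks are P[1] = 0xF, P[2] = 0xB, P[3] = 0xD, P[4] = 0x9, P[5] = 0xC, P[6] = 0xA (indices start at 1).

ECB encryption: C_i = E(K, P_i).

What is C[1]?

C[1]: E(K, 0xF) = 0x4.

C[1] = 0x4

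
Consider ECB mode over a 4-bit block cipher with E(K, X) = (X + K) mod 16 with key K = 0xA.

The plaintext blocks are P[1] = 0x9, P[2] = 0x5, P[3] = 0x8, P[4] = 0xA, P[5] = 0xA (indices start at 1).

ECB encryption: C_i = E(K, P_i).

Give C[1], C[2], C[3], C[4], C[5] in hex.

C[1]: E(K, 0x9) = 0x3.
C[2]: E(K, 0x5) = 0xF.
C[3]: E(K, 0x8) = 0x2.
C[4]: E(K, 0xA) = 0x4.
C[5]: E(K, 0xA) = 0x4.

C[1] = 0x3, C[2] = 0xF, C[3] = 0x2, C[4] = 0x4, C[5] = 0x4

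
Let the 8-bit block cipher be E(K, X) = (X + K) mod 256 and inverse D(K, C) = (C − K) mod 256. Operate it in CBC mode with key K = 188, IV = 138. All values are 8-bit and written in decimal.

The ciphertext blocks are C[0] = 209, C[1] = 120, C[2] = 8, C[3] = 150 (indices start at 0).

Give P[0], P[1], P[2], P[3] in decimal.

P[0] = 159, P[1] = 109, P[2] = 52, P[3] = 210

CBC decryption: P_i = D(K, C_i) ⊕ C_{i−1}, with C_{−1} = IV.
P[0]: D(K, 209) = 21; 21 ⊕ 138 = 159.
P[1]: D(K, 120) = 188; 188 ⊕ 209 = 109.
P[2]: D(K, 8) = 76; 76 ⊕ 120 = 52.
P[3]: D(K, 150) = 218; 218 ⊕ 8 = 210.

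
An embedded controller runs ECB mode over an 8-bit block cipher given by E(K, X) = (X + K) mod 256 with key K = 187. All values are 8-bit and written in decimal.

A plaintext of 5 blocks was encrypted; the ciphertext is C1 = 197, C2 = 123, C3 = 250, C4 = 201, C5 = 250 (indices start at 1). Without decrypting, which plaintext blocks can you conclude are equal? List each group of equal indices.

P3 = P5

ECB encrypts each block independently with the same key, so equal ciphertext blocks imply equal plaintext blocks.
C3 = C5 = 250, so P3 = P5.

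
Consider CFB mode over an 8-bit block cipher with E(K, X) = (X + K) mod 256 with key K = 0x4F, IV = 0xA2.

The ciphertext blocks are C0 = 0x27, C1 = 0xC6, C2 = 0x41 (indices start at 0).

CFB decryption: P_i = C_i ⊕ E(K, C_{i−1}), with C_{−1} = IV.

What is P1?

P1: E(K, 0x27) = 0x76; 0xC6 ⊕ 0x76 = 0xB0.

P1 = 0xB0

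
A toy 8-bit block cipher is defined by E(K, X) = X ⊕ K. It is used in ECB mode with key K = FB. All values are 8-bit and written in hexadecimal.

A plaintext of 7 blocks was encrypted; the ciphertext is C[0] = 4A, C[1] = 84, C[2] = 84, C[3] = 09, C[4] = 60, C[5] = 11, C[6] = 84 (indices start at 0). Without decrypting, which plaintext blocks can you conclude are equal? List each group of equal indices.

ECB encrypts each block independently with the same key, so equal ciphertext blocks imply equal plaintext blocks.
C[1] = C[2] = C[6] = 84, so P[1] = P[2] = P[6].

P[1] = P[2] = P[6]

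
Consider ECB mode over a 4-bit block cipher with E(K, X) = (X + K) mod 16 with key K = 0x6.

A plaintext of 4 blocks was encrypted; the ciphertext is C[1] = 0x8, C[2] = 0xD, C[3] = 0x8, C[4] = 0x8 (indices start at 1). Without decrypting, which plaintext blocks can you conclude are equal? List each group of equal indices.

ECB encrypts each block independently with the same key, so equal ciphertext blocks imply equal plaintext blocks.
C[1] = C[3] = C[4] = 0x8, so P[1] = P[3] = P[4].

P[1] = P[3] = P[4]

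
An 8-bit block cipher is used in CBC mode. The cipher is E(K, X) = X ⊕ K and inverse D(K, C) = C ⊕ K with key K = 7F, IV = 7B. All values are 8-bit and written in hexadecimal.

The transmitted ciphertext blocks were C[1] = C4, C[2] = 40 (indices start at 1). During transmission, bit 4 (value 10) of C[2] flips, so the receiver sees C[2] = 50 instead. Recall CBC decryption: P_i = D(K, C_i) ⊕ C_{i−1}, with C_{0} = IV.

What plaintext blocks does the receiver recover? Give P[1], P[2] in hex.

Only C[2] changed, to 50. In CBC, a change in C_i garbles P_i and flips the same bit in P_{i+1}. Decrypting the received ciphertext:
P[1]: D(K, C4) = BB; BB ⊕ 7B = C0.
P[2]: D(K, 50) = 2F; 2F ⊕ C4 = EB.
Blocks that differ from the original plaintext: P[2].

P[1] = C0, P[2] = EB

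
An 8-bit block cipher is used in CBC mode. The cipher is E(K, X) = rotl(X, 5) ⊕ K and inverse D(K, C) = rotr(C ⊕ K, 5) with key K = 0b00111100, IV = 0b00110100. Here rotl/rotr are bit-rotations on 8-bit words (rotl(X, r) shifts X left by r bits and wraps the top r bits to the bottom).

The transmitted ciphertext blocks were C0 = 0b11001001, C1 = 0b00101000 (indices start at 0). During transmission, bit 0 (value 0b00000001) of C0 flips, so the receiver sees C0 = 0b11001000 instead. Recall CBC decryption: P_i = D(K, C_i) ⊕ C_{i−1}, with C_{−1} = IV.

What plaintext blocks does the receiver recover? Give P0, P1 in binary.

P0 = 0b10010011, P1 = 0b01101000

Only C0 changed, to 0b11001000. In CBC, a change in C_i garbles P_i and flips the same bit in P_{i+1}. Decrypting the received ciphertext:
P0: D(K, 0b11001000) = 0b10100111; 0b10100111 ⊕ 0b00110100 = 0b10010011.
P1: D(K, 0b00101000) = 0b10100000; 0b10100000 ⊕ 0b11001000 = 0b01101000.
Blocks that differ from the original plaintext: P0, P1.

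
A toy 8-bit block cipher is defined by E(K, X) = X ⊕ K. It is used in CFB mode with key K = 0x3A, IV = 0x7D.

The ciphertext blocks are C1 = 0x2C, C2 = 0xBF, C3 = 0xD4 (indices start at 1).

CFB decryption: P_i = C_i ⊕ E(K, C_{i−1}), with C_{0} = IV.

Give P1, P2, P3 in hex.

P1: E(K, 0x7D) = 0x47; 0x2C ⊕ 0x47 = 0x6B.
P2: E(K, 0x2C) = 0x16; 0xBF ⊕ 0x16 = 0xA9.
P3: E(K, 0xBF) = 0x85; 0xD4 ⊕ 0x85 = 0x51.

P1 = 0x6B, P2 = 0xA9, P3 = 0x51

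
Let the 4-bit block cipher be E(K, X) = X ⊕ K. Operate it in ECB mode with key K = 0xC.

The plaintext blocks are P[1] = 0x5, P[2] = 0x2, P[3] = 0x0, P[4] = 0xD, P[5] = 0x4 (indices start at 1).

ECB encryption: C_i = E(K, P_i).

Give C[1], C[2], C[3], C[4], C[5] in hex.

C[1] = 0x9, C[2] = 0xE, C[3] = 0xC, C[4] = 0x1, C[5] = 0x8

C[1]: E(K, 0x5) = 0x9.
C[2]: E(K, 0x2) = 0xE.
C[3]: E(K, 0x0) = 0xC.
C[4]: E(K, 0xD) = 0x1.
C[5]: E(K, 0x4) = 0x8.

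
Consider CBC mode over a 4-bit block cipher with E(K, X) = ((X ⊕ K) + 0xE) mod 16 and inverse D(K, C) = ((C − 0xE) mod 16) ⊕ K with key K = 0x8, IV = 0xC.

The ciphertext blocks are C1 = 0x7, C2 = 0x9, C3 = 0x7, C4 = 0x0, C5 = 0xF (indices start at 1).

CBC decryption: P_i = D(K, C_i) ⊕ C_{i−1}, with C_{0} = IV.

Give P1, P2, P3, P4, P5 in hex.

P1: D(K, 0x7) = 0x1; 0x1 ⊕ 0xC = 0xD.
P2: D(K, 0x9) = 0x3; 0x3 ⊕ 0x7 = 0x4.
P3: D(K, 0x7) = 0x1; 0x1 ⊕ 0x9 = 0x8.
P4: D(K, 0x0) = 0xA; 0xA ⊕ 0x7 = 0xD.
P5: D(K, 0xF) = 0x9; 0x9 ⊕ 0x0 = 0x9.

P1 = 0xD, P2 = 0x4, P3 = 0x8, P4 = 0xD, P5 = 0x9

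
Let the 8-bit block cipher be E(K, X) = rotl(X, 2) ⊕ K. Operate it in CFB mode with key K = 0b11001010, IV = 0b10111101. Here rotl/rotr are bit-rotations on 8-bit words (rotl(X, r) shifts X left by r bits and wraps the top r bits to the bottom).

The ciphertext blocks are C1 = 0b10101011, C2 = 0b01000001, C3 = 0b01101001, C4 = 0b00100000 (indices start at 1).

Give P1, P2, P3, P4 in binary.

P1 = 0b10010111, P2 = 0b00100101, P3 = 0b10100110, P4 = 0b01001111

CFB decryption: P_i = C_i ⊕ E(K, C_{i−1}), with C_{0} = IV.
P1: E(K, 0b10111101) = 0b00111100; 0b10101011 ⊕ 0b00111100 = 0b10010111.
P2: E(K, 0b10101011) = 0b01100100; 0b01000001 ⊕ 0b01100100 = 0b00100101.
P3: E(K, 0b01000001) = 0b11001111; 0b01101001 ⊕ 0b11001111 = 0b10100110.
P4: E(K, 0b01101001) = 0b01101111; 0b00100000 ⊕ 0b01101111 = 0b01001111.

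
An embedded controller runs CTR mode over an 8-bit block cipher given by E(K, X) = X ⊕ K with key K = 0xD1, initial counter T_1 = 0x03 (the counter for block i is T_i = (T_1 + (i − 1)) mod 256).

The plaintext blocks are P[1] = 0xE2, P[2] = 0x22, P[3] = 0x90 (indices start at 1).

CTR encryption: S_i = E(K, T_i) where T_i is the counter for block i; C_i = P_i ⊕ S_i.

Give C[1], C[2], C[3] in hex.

C[1]: T = 0x03, S = E(K, T) = 0xD2; 0xE2 ⊕ 0xD2 = 0x30.
C[2]: T = 0x04, S = E(K, T) = 0xD5; 0x22 ⊕ 0xD5 = 0xF7.
C[3]: T = 0x05, S = E(K, T) = 0xD4; 0x90 ⊕ 0xD4 = 0x44.

C[1] = 0x30, C[2] = 0xF7, C[3] = 0x44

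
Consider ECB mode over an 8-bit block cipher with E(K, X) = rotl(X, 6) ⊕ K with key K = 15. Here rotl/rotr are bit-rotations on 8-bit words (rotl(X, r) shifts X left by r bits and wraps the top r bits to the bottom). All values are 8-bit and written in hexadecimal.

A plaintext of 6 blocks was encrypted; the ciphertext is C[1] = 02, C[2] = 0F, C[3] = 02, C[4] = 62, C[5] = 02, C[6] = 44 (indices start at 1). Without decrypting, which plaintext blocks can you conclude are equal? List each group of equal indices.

ECB encrypts each block independently with the same key, so equal ciphertext blocks imply equal plaintext blocks.
C[1] = C[3] = C[5] = 02, so P[1] = P[3] = P[5].

P[1] = P[3] = P[5]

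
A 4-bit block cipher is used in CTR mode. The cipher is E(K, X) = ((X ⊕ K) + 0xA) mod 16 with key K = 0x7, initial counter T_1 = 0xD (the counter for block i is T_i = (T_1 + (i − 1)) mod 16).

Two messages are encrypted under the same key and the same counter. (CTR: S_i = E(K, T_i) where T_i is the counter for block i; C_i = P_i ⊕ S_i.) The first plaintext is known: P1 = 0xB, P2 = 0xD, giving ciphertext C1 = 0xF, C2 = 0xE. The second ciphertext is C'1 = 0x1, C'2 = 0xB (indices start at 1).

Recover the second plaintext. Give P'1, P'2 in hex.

In CTR with a reused counter, both messages share the same keystream S_i, so C_i ⊕ C'_i = P_i ⊕ P'_i and thus P'_i = P_i ⊕ C_i ⊕ C'_i.
P'1: 0xB ⊕ 0xF ⊕ 0x1 = 0x5.
P'2: 0xD ⊕ 0xE ⊕ 0xB = 0x8.

P'1 = 0x5, P'2 = 0x8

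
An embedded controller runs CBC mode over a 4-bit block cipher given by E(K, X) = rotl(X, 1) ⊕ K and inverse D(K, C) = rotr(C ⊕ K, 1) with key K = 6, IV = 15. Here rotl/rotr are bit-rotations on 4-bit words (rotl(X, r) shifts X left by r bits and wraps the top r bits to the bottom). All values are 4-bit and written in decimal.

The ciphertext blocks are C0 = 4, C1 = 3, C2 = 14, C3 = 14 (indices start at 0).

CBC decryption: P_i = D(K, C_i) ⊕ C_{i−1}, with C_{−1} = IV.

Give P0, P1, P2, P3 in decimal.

P0 = 14, P1 = 14, P2 = 7, P3 = 10

P0: D(K, 4) = 1; 1 ⊕ 15 = 14.
P1: D(K, 3) = 10; 10 ⊕ 4 = 14.
P2: D(K, 14) = 4; 4 ⊕ 3 = 7.
P3: D(K, 14) = 4; 4 ⊕ 14 = 10.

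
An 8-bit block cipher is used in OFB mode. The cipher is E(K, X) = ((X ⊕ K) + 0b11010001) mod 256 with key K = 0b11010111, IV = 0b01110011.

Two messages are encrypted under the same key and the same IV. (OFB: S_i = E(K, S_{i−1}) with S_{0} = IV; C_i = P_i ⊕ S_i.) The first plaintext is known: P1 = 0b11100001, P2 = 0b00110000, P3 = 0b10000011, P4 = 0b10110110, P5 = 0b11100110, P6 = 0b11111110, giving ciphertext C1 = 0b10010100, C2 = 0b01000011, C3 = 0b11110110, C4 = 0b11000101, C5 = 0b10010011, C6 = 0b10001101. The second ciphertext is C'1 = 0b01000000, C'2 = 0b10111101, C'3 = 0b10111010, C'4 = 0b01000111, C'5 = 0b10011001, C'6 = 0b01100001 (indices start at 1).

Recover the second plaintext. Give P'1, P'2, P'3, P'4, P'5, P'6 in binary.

In OFB with a reused IV, both messages share the same keystream S_i, so C_i ⊕ C'_i = P_i ⊕ P'_i and thus P'_i = P_i ⊕ C_i ⊕ C'_i.
P'1: 0b11100001 ⊕ 0b10010100 ⊕ 0b01000000 = 0b00110101.
P'2: 0b00110000 ⊕ 0b01000011 ⊕ 0b10111101 = 0b11001110.
P'3: 0b10000011 ⊕ 0b11110110 ⊕ 0b10111010 = 0b11001111.
P'4: 0b10110110 ⊕ 0b11000101 ⊕ 0b01000111 = 0b00110100.
P'5: 0b11100110 ⊕ 0b10010011 ⊕ 0b10011001 = 0b11101100.
P'6: 0b11111110 ⊕ 0b10001101 ⊕ 0b01100001 = 0b00010010.

P'1 = 0b00110101, P'2 = 0b11001110, P'3 = 0b11001111, P'4 = 0b00110100, P'5 = 0b11101100, P'6 = 0b00010010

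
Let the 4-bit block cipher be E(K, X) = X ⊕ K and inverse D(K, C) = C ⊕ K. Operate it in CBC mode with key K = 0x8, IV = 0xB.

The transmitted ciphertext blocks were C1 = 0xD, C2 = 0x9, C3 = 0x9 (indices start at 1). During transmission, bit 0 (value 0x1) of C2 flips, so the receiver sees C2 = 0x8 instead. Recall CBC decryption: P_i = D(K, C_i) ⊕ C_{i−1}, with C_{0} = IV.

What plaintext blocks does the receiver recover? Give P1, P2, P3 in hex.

Only C2 changed, to 0x8. In CBC, a change in C_i garbles P_i and flips the same bit in P_{i+1}. Decrypting the received ciphertext:
P1: D(K, 0xD) = 0x5; 0x5 ⊕ 0xB = 0xE.
P2: D(K, 0x8) = 0x0; 0x0 ⊕ 0xD = 0xD.
P3: D(K, 0x9) = 0x1; 0x1 ⊕ 0x8 = 0x9.
Blocks that differ from the original plaintext: P2, P3.

P1 = 0xE, P2 = 0xD, P3 = 0x9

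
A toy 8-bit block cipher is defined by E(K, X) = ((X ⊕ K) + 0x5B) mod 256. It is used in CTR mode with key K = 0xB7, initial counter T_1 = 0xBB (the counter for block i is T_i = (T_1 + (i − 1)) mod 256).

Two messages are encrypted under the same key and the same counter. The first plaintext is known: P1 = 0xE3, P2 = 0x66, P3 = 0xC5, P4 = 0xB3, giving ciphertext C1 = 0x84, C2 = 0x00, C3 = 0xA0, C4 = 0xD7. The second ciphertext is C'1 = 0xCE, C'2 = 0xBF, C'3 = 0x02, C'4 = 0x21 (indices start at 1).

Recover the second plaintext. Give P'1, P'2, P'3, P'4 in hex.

P'1 = 0xA9, P'2 = 0xD9, P'3 = 0x67, P'4 = 0x45

In CTR with a reused counter, both messages share the same keystream S_i, so C_i ⊕ C'_i = P_i ⊕ P'_i and thus P'_i = P_i ⊕ C_i ⊕ C'_i.
P'1: 0xE3 ⊕ 0x84 ⊕ 0xCE = 0xA9.
P'2: 0x66 ⊕ 0x00 ⊕ 0xBF = 0xD9.
P'3: 0xC5 ⊕ 0xA0 ⊕ 0x02 = 0x67.
P'4: 0xB3 ⊕ 0xD7 ⊕ 0x21 = 0x45.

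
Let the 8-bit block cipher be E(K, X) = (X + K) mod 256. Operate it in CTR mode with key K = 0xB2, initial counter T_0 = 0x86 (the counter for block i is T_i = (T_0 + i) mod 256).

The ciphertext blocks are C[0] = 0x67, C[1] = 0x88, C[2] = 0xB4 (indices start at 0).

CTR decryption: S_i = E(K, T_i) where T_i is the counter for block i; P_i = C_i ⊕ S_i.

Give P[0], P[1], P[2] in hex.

P[0] = 0x5F, P[1] = 0xB1, P[2] = 0x8E

P[0]: T = 0x86, S = E(K, T) = 0x38; 0x67 ⊕ 0x38 = 0x5F.
P[1]: T = 0x87, S = E(K, T) = 0x39; 0x88 ⊕ 0x39 = 0xB1.
P[2]: T = 0x88, S = E(K, T) = 0x3A; 0xB4 ⊕ 0x3A = 0x8E.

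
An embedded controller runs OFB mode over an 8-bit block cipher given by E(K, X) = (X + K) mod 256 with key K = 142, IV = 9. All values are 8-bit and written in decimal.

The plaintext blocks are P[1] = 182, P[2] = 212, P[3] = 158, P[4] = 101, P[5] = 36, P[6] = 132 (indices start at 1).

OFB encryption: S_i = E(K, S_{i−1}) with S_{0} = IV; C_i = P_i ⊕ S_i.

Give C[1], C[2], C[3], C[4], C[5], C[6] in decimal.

C[1] = 33, C[2] = 241, C[3] = 45, C[4] = 36, C[5] = 235, C[6] = 217

C[1]: S = E(K, 9) = 151; 182 ⊕ 151 = 33.
C[2]: S = E(K, 151) = 37; 212 ⊕ 37 = 241.
C[3]: S = E(K, 37) = 179; 158 ⊕ 179 = 45.
C[4]: S = E(K, 179) = 65; 101 ⊕ 65 = 36.
C[5]: S = E(K, 65) = 207; 36 ⊕ 207 = 235.
C[6]: S = E(K, 207) = 93; 132 ⊕ 93 = 217.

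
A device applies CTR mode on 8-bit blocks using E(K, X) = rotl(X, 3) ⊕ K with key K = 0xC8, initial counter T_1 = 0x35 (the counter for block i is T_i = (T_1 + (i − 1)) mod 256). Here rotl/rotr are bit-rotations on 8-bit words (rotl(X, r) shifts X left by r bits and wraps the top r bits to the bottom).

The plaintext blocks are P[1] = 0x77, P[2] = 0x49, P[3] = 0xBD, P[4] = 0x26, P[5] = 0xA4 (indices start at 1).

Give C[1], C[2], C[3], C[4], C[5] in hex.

C[1] = 0x16, C[2] = 0x30, C[3] = 0xCC, C[4] = 0x2F, C[5] = 0xA5

CTR encryption: S_i = E(K, T_i) where T_i is the counter for block i; C_i = P_i ⊕ S_i.
C[1]: T = 0x35, S = E(K, T) = 0x61; 0x77 ⊕ 0x61 = 0x16.
C[2]: T = 0x36, S = E(K, T) = 0x79; 0x49 ⊕ 0x79 = 0x30.
C[3]: T = 0x37, S = E(K, T) = 0x71; 0xBD ⊕ 0x71 = 0xCC.
C[4]: T = 0x38, S = E(K, T) = 0x09; 0x26 ⊕ 0x09 = 0x2F.
C[5]: T = 0x39, S = E(K, T) = 0x01; 0xA4 ⊕ 0x01 = 0xA5.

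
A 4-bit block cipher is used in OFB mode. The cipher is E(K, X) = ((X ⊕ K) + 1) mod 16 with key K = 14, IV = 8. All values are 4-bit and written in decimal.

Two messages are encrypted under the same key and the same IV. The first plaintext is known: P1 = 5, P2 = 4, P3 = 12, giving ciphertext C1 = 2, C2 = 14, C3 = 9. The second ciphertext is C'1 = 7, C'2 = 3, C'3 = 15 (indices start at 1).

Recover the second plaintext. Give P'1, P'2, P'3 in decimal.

In OFB with a reused IV, both messages share the same keystream S_i, so C_i ⊕ C'_i = P_i ⊕ P'_i and thus P'_i = P_i ⊕ C_i ⊕ C'_i.
P'1: 5 ⊕ 2 ⊕ 7 = 0.
P'2: 4 ⊕ 14 ⊕ 3 = 9.
P'3: 12 ⊕ 9 ⊕ 15 = 10.

P'1 = 0, P'2 = 9, P'3 = 10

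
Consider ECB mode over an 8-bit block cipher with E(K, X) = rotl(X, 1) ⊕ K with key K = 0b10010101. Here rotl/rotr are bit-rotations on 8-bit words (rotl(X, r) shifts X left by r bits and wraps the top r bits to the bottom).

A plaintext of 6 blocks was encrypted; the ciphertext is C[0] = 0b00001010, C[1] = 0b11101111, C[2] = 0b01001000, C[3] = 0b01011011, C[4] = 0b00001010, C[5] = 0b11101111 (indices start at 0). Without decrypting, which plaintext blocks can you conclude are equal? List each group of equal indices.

P[0] = P[4]; P[1] = P[5]

ECB encrypts each block independently with the same key, so equal ciphertext blocks imply equal plaintext blocks.
C[0] = C[4] = 0b00001010, so P[0] = P[4].
C[1] = C[5] = 0b11101111, so P[1] = P[5].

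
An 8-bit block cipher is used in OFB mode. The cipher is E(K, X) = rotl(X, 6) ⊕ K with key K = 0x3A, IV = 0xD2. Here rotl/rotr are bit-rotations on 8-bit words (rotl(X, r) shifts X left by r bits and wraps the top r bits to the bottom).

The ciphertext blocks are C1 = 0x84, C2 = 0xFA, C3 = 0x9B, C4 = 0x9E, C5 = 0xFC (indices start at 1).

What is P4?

P4 = 0xB3

OFB decryption: S_i = E(K, S_{i−1}) with S_{0} = IV; P_i = C_i ⊕ S_i.
P1: S = E(K, 0xD2) = 0x8E; 0x84 ⊕ 0x8E = 0x0A.
P2: S = E(K, 0x8E) = 0x99; 0xFA ⊕ 0x99 = 0x63.
P3: S = E(K, 0x99) = 0x5C; 0x9B ⊕ 0x5C = 0xC7.
P4: S = E(K, 0x5C) = 0x2D; 0x9E ⊕ 0x2D = 0xB3.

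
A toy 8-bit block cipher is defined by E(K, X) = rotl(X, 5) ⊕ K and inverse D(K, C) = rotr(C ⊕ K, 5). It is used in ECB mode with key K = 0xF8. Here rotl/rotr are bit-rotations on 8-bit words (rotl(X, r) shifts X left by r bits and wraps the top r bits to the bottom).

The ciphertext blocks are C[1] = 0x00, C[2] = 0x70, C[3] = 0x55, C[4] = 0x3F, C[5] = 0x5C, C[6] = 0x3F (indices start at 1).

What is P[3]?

ECB decryption: P_i = D(K, C_i).
P[3]: D(K, 0x55) = 0x6D.

P[3] = 0x6D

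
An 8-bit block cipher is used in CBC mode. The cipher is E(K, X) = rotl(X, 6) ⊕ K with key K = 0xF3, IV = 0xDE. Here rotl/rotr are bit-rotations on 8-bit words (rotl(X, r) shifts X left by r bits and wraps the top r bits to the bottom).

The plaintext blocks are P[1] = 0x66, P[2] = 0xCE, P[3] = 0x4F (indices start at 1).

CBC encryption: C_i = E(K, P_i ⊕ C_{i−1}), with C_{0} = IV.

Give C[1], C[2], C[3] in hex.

C[1]: P[1] ⊕ 0xDE = 0xB8; E(K, 0xB8) = 0xDD.
C[2]: P[2] ⊕ 0xDD = 0x13; E(K, 0x13) = 0x37.
C[3]: P[3] ⊕ 0x37 = 0x78; E(K, 0x78) = 0xED.

C[1] = 0xDD, C[2] = 0x37, C[3] = 0xED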